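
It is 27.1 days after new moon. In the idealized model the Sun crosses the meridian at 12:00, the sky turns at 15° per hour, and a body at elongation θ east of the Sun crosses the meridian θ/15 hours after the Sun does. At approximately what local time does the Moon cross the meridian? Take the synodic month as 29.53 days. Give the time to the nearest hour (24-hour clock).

Phase angle: θ = 360°·(27.1 d)/(29.53 d) = 330.4°.
Delay after the Sun = 330.4° / (15°/h) ≈ 22.03 h.
12:00 + 22.03 h ≈ 10:02 → 10:00 to the nearest hour.

10:00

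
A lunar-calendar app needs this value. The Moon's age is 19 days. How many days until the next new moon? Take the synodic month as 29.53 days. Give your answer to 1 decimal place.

10.5 days

The next new moon completes the synodic month: 29.53 − 19 = 10.530 days.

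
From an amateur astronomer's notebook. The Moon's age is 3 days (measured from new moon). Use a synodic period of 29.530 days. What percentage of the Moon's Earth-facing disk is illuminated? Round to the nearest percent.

10%

Phase angle: θ = 360°·(3 d)/(29.530 d) = 36.6°.
cos 36.6° = 0.803, so f = (1 − 0.803)/2 = 0.098, so 10%.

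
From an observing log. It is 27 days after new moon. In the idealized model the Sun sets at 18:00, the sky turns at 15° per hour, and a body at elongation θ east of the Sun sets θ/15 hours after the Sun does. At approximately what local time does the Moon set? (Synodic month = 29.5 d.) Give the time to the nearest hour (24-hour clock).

Phase angle: θ = 360°·(27 d)/(29.5 d) = 329.5°.
At 15° of sky rotation per hour, 329.5° corresponds to a 21.97 h lag.
18:00 + 21.97 h ≈ 15:58 → 16:00 to the nearest hour.

16:00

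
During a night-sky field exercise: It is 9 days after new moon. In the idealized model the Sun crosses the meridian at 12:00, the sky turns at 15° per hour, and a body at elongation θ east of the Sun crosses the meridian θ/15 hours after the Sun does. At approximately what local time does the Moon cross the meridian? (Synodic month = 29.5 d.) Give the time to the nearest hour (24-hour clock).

19:00

The Moon has covered 9/29.5 of its cycle, so θ ≈ 360° × 9/29.5 = 109.8°.
Delay after the Sun = 109.8° / (15°/h) ≈ 7.32 h.
12:00 + 7.32 h ≈ 19:19 → 19:00 to the nearest hour.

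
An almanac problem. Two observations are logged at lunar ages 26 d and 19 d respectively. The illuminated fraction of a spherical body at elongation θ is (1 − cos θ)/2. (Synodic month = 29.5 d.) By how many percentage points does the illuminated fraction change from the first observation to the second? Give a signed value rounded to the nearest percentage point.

First observation: θ = 360°·26/29.5 = 317.3°, so f = 0.133.
Second observation: θ = 231.9°, f = 0.809.
Δf = 0.809 − 0.133 = +0.676, i.e. +68 pp.

+68 percentage points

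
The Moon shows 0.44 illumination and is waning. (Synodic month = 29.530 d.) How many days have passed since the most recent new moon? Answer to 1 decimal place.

Invert f = (1 − cos θ)/2 to get cos θ = 1 − 2(0.44) = 0.120, hence θ₀ = arccos 0.120 = 83.1°.
A waning Moon lies in 180°–360°, so θ = 360° − 83.1° = 276.9°.
That fraction of the synodic month is 276.9/360 × 29.530 d ≈ 22.71 d.

22.7 days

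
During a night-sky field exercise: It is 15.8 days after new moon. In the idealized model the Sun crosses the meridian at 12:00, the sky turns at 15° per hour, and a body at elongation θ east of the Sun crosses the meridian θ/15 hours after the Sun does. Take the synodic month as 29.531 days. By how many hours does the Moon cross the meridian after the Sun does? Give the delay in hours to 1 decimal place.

Phase angle: θ = 360°·(15.8 d)/(29.531 d) = 192.6°.
At 15° of sky rotation per hour, 192.6° corresponds to a 12.84 h lag.
So the Moon crosses the meridian 12.84 h after the Sun.

12.8 h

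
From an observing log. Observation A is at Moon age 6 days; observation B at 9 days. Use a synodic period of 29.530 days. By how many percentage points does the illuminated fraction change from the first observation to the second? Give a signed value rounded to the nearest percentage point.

+31 percentage points

First observation: θ = 360°·6/29.530 = 73.1°, so f = 0.355.
Second observation: θ = 109.7°, f = 0.669.
Δf = 0.669 − 0.355 = +0.314, i.e. +31 pp.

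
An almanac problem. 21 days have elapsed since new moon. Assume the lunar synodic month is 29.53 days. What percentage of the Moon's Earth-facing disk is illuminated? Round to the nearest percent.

62%

The Moon has covered 21/29.53 of its cycle, so θ ≈ 360° × 21/29.53 = 256.0°.
cos 256.0° = (-0.242), so f = (1 − (-0.242))/2 = 0.621, so 62%.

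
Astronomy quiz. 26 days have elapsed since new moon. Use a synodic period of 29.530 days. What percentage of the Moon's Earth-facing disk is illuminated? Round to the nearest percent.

13%

The Moon has covered 26/29.530 of its cycle, so θ ≈ 360° × 26/29.530 = 317.0°.
cos 317.0° = 0.731, so f = (1 − 0.731)/2 = 0.135, so 13%.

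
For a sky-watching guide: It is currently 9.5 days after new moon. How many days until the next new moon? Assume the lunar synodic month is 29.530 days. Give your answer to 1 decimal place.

20.0 days

The next new moon completes the synodic month: 29.530 − 9.5 = 20.030 days.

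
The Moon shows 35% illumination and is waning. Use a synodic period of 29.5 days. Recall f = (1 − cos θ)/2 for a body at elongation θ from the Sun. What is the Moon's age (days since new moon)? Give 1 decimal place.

Invert f = (1 − cos θ)/2 to get cos θ = 1 − 2(0.35) = 0.300, hence θ₀ = arccos 0.300 = 72.5°.
Since the Moon is past full (waning), take the reflex angle: θ = 360° − 72.5° = 287.5°.
Age = 29.5 × 287.5°/360° ≈ 23.56 days.

23.6 days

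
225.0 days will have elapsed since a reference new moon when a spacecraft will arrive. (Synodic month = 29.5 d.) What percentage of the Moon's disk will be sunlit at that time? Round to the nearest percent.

225.0 d spans 7 complete synodic months (7 × 29.5 = 206.50 d) plus 18.50 d.
Elongation θ = 360° × 18.50/29.5 ≈ 225.8°.
With cos θ = (-0.698), the lit fraction is (1 − (-0.698))/2 ≈ 0.849, so 85%.

85%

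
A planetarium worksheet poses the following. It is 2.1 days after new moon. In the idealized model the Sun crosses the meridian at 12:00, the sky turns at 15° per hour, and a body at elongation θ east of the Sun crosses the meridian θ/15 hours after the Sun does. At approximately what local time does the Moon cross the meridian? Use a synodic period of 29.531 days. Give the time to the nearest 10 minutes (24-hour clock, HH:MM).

13:40

Elongation θ = 360° × 2.1/29.531 ≈ 25.6°.
At 15° of sky rotation per hour, 25.6° corresponds to a 1.71 h lag.
12:00 + 1.707 h ≈ 13:42 → 13:40 to the nearest ten minutes.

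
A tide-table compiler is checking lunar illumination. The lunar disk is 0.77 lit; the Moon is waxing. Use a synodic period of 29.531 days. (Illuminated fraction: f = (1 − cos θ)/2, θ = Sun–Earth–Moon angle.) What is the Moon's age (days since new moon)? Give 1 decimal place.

10.1 days

Invert f = (1 − cos θ)/2 to get cos θ = 1 − 2(0.77) = -0.540, hence θ₀ = arccos -0.540 = 122.7°.
Waxing ⇒ before full, so θ = 122.7°.
That fraction of the synodic month is 122.7/360 × 29.531 d ≈ 10.06 d.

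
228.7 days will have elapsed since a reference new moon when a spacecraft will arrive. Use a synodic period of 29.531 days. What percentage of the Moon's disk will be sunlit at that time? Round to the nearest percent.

228.7/29.531 = 7.744 lunations, so 7 complete cycles and 21.98 d into the next.
Elongation θ = 360° × 21.98/29.531 ≈ 268.0°.
cos 268.0° = (-0.035), so f = (1 − (-0.035))/2 = 0.518, so 52%.

52%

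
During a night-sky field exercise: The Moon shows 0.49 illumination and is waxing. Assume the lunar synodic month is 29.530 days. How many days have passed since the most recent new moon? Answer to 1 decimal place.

cos θ = 1 − 2f = 0.020, giving a principal value of 88.9°.
Waxing ⇒ before full, so θ = 88.9°.
Age = 29.530 × 88.9°/360° ≈ 7.29 days.

7.3 days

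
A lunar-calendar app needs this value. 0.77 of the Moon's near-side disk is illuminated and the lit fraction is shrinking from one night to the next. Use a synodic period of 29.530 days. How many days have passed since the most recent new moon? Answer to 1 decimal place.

19.5 days

Invert f = (1 − cos θ)/2 to get cos θ = 1 − 2(0.77) = -0.540, hence θ₀ = arccos -0.540 = 122.7°.
A waning Moon lies in 180°–360°, so θ = 360° − 122.7° = 237.3°.
Age = 29.530 × 237.3°/360° ≈ 19.47 days.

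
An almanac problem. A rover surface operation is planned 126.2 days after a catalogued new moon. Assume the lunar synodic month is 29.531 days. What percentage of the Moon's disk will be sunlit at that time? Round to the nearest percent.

Reduce mod P: 126.2 − 4×29.531 = 8.08 d into the current lunation.
Phase angle: θ = 360°·(8.08 d)/(29.531 d) = 98.5°.
cos 98.5° = (-0.147), so f = (1 − (-0.147))/2 = 0.573, so 57%.

57%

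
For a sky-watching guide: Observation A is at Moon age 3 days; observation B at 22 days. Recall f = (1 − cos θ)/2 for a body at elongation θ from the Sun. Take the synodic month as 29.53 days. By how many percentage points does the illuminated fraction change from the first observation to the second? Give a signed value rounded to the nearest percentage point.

θ₁ = 360° × 3/29.53 = 36.6°, f₁ = (1 − cos θ₁)/2 = 0.098.
θ₂ = 360° × 22/29.53 = 268.2°, f₂ = (1 − cos θ₂)/2 = 0.516.
Change = f₂ − f₁ = +0.417 → +42 percentage points.

+42 pp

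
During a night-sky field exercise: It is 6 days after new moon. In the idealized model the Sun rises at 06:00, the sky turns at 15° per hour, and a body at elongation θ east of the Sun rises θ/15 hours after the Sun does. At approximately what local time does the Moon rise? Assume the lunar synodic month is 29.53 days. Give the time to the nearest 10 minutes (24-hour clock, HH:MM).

Phase angle: θ = 360°·(6 d)/(29.53 d) = 73.1°.
Delay after the Sun = 73.1° / (15°/h) ≈ 4.88 h.
06:00 + 4.876 h ≈ 10:53 → 10:50 to the nearest ten minutes.

10:50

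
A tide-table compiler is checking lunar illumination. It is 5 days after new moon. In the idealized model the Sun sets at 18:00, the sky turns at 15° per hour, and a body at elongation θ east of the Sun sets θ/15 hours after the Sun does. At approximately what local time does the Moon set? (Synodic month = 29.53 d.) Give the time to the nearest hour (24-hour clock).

The Moon has covered 5/29.53 of its cycle, so θ ≈ 360° × 5/29.53 = 61.0°.
Delay after the Sun = 61.0° / (15°/h) ≈ 4.06 h.
18:00 + 4.06 h ≈ 22:04 → 22:00 to the nearest hour.

22:00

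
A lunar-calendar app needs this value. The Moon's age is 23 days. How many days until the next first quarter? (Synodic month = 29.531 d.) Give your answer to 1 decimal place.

13.9 days

First quarter is 0.25 of the way through the cycle: age 0.25 × 29.531 = 7.383 d.
Already past this cycle's first quarter; the next is at 7.383 + 29.531 = 36.914 d, so 36.914 − 23 = 13.914 days.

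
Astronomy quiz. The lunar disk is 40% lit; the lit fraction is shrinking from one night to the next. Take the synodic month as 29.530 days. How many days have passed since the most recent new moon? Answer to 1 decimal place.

23.1 days

From f = (1 − cos θ)/2: cos θ = 1 − 2×0.40 = 0.200; arccos → 78.5°.
Waning ⇒ past full, so θ = 360° − 78.5° = 281.5°.
At 360°/29.530 d per day, 281.5° corresponds to 23.09 days.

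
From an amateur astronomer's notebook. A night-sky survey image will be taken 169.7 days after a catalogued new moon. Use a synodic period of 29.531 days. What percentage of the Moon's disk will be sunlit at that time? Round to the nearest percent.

51%

169.7 d spans 5 complete synodic months (5 × 29.531 = 147.66 d) plus 22.04 d.
Phase angle: θ = 360°·(22.04 d)/(29.531 d) = 268.7°.
With cos θ = (-0.022), the lit fraction is (1 − (-0.022))/2 ≈ 0.511, so 51%.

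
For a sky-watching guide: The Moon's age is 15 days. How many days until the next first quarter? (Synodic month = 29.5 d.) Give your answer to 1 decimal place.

First quarter is 0.25 of the way through the cycle: age 0.25 × 29.5 = 7.375 d.
This lunation's first quarter (7.375 d) has passed, so add one period: 36.875 − 15 = 21.875 days.

21.9 days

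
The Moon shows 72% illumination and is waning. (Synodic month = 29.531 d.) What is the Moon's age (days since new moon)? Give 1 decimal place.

20.0 days

cos θ = 1 − 2f = -0.440, giving a principal value of 116.1°.
Waning ⇒ past full, so θ = 360° − 116.1° = 243.9°.
Age = 29.531 × 243.9°/360° ≈ 20.01 days.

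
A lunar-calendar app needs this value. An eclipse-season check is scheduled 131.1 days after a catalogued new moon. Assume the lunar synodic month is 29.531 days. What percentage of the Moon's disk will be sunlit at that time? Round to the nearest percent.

131.1/29.531 = 4.439 lunations, so 4 complete cycles and 12.98 d into the next.
Phase angle: θ = 360°·(12.98 d)/(29.531 d) = 158.2°.
Illuminated fraction = (1 − cos 158.2°)/2 = (1 − (-0.928))/2 ≈ 0.964, so 96%.

96%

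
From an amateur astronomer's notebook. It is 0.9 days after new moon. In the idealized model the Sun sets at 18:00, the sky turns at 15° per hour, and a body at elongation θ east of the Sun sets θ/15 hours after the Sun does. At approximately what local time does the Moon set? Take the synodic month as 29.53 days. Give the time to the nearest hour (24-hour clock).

The Moon has covered 0.9/29.53 of its cycle, so θ ≈ 360° × 0.9/29.53 = 11.0°.
Delay after the Sun = 11.0° / (15°/h) ≈ 0.73 h.
18:00 + 0.73 h ≈ 18:44 → 19:00 to the nearest hour.

19:00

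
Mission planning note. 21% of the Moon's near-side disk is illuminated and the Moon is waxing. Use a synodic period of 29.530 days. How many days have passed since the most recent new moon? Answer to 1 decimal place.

From f = (1 − cos θ)/2: cos θ = 1 − 2×0.21 = 0.580; arccos → 54.5°.
Before full moon the principal value applies: θ = 54.5°.
That fraction of the synodic month is 54.5/360 × 29.530 d ≈ 4.47 d.

4.5 days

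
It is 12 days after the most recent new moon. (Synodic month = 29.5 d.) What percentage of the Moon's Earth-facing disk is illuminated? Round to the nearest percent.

The Moon has covered 12/29.5 of its cycle, so θ ≈ 360° × 12/29.5 = 146.4°.
cos 146.4° = (-0.833), so f = (1 − (-0.833))/2 = 0.917, so 92%.

92%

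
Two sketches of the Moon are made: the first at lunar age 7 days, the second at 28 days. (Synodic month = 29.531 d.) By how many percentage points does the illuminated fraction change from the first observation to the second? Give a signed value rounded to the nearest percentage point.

θ₁ = 360° × 7/29.531 = 85.3°, f₁ = (1 − cos θ₁)/2 = 0.459.
θ₂ = 360° × 28/29.531 = 341.3°, f₂ = (1 − cos θ₂)/2 = 0.026.
Change = f₂ − f₁ = -0.433 → -43 percentage points.

-43 percentage points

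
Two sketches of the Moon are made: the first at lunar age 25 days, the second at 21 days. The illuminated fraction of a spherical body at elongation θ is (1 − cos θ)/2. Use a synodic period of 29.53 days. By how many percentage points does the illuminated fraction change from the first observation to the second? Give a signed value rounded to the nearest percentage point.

θ₁ = 360° × 25/29.53 = 304.8°, f₁ = (1 − cos θ₁)/2 = 0.215.
θ₂ = 360° × 21/29.53 = 256.0°, f₂ = (1 − cos θ₂)/2 = 0.621.
Change = f₂ − f₁ = +0.406 → +41 percentage points.

+41 pp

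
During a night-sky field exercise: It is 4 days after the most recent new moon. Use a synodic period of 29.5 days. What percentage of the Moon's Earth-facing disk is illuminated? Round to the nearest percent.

17%

Phase angle: θ = 360°·(4 d)/(29.5 d) = 48.8°.
cos 48.8° = 0.659, so f = (1 − 0.659)/2 = 0.171, so 17%.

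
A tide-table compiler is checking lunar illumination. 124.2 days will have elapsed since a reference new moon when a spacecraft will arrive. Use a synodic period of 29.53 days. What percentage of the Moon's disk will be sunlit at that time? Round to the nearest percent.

36%

124.2/29.53 = 4.206 lunations, so 4 complete cycles and 6.08 d into the next.
Elongation θ = 360° × 6.08/29.53 ≈ 74.1°.
With cos θ = 0.274, the lit fraction is (1 − 0.274)/2 ≈ 0.363, so 36%.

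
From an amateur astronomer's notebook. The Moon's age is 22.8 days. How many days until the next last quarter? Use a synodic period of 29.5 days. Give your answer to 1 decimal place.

Last quarter is 0.75 of the way through the cycle: age 0.75 × 29.5 = 22.125 d.
Already past this cycle's last quarter; the next is at 22.125 + 29.5 = 51.625 d, so 51.625 − 22.8 = 28.825 days.

28.8 days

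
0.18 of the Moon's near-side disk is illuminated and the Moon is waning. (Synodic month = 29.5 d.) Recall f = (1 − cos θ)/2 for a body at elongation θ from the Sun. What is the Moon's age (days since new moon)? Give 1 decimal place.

cos θ = 1 − 2f = 0.640, giving a principal value of 50.2°.
Waning ⇒ past full, so θ = 360° − 50.2° = 309.8°.
That fraction of the synodic month is 309.8/360 × 29.5 d ≈ 25.39 d.

25.4 days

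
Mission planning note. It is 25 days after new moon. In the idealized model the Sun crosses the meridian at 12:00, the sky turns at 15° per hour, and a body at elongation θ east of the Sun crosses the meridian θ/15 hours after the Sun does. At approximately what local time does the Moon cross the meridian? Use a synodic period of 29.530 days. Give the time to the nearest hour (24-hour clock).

08:00

Phase angle: θ = 360°·(25 d)/(29.530 d) = 304.8°.
Delay after the Sun = 304.8° / (15°/h) ≈ 20.32 h.
12:00 + 20.32 h ≈ 08:19 → 08:00 to the nearest hour.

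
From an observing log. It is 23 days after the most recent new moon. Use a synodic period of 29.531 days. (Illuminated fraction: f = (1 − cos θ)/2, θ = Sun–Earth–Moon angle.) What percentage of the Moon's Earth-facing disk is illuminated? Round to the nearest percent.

41%

Phase angle: θ = 360°·(23 d)/(29.531 d) = 280.4°.
Illuminated fraction = (1 − cos 280.4°)/2 = (1 − 0.180)/2 ≈ 0.410, so 41%.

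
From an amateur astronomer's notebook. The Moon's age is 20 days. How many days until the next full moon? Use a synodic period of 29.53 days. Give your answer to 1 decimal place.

24.3 days

Full moon is 0.5 of the way through the cycle: age 0.5 × 29.53 = 14.765 d.
Already past this cycle's full moon; the next is at 14.765 + 29.53 = 44.295 d, so 44.295 − 20 = 24.295 days.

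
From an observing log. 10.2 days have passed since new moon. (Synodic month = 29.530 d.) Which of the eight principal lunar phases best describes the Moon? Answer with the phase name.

waxing gibbous

θ ≈ 360° × 10.2/29.530 = 124°, which falls in the waxing gibbous sector.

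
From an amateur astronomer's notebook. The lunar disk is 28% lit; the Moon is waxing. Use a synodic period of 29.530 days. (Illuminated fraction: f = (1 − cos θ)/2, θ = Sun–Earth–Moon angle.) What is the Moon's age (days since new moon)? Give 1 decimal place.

5.2 days

Invert f = (1 − cos θ)/2 to get cos θ = 1 − 2(0.28) = 0.440, hence θ₀ = arccos 0.440 = 63.9°.
The Moon is waxing (0°–180°), so θ = 63.9° directly.
That fraction of the synodic month is 63.9/360 × 29.530 d ≈ 5.24 d.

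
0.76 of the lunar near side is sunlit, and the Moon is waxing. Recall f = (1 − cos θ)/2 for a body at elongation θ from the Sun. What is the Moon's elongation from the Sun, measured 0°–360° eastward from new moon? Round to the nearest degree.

Invert f = (1 − cos θ)/2 to get cos θ = 1 − 2(0.76) = -0.520, hence θ₀ = arccos -0.520 = 121.3°.
The Moon is waxing (0°–180°), so θ = 121.3° directly.

121°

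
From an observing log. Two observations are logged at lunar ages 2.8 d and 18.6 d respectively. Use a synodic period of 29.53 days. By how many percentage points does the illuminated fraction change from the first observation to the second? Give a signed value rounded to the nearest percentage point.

First observation: θ = 360°·2.8/29.53 = 34.1°, so f = 0.086.
Second observation: θ = 226.8°, f = 0.843.
Δf = 0.843 − 0.086 = +0.756, i.e. +76 pp.

+76 percentage points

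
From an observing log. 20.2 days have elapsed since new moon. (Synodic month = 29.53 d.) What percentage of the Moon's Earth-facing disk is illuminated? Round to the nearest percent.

Elongation θ = 360° × 20.2/29.53 ≈ 246.3°.
Illuminated fraction = (1 − cos 246.3°)/2 = (1 − (-0.403))/2 ≈ 0.701, so 70%.

70%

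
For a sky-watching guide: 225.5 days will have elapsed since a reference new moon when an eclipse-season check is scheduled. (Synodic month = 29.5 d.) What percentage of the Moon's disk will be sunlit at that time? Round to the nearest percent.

Reduce mod P: 225.5 − 7×29.5 = 19.00 d into the current lunation.
The Moon has covered 19.00/29.5 of its cycle, so θ ≈ 360° × 19.00/29.5 = 231.9°.
With cos θ = (-0.618), the lit fraction is (1 − (-0.618))/2 ≈ 0.809, so 81%.

81%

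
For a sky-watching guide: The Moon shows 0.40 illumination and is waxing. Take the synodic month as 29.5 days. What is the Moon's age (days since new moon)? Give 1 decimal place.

6.4 days

Invert f = (1 − cos θ)/2 to get cos θ = 1 − 2(0.40) = 0.200, hence θ₀ = arccos 0.200 = 78.5°.
The Moon is waxing (0°–180°), so θ = 78.5° directly.
At 360°/29.5 d per day, 78.5° corresponds to 6.43 days.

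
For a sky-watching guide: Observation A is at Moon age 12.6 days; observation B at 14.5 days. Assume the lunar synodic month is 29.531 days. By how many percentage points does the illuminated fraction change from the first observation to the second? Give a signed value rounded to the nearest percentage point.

+5 percentage points

θ₁ = 360° × 12.6/29.531 = 153.6°, f₁ = (1 − cos θ₁)/2 = 0.948.
θ₂ = 360° × 14.5/29.531 = 176.8°, f₂ = (1 − cos θ₂)/2 = 0.999.
Change = f₂ − f₁ = +0.051 → +5 percentage points.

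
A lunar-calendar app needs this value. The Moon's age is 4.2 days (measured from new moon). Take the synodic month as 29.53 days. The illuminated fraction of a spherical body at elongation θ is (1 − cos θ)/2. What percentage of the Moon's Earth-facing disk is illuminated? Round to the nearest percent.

19%

Elongation θ = 360° × 4.2/29.53 ≈ 51.2°.
With cos θ = 0.627, the lit fraction is (1 − 0.627)/2 ≈ 0.187, so 19%.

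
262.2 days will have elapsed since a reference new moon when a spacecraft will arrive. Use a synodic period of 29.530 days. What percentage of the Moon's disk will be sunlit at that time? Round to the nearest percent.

14%

262.2/29.530 = 8.879 lunations, so 8 complete cycles and 25.96 d into the next.
Phase angle: θ = 360°·(25.96 d)/(29.530 d) = 316.5°.
Illuminated fraction = (1 − cos 316.5°)/2 = (1 − 0.725)/2 ≈ 0.137, so 14%.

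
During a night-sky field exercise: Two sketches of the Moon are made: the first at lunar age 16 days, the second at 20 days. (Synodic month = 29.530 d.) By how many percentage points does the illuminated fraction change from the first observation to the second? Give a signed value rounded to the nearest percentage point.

θ₁ = 360° × 16/29.530 = 195.1°, f₁ = (1 − cos θ₁)/2 = 0.983.
θ₂ = 360° × 20/29.530 = 243.8°, f₂ = (1 − cos θ₂)/2 = 0.721.
Change = f₂ − f₁ = -0.262 → -26 percentage points.

-26 percentage points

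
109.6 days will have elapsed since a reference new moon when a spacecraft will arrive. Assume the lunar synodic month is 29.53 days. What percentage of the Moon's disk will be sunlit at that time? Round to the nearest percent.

62%

109.6 d spans 3 complete synodic months (3 × 29.53 = 88.59 d) plus 21.01 d.
Elongation θ = 360° × 21.01/29.53 ≈ 256.1°.
With cos θ = (-0.240), the lit fraction is (1 − (-0.240))/2 ≈ 0.620, so 62%.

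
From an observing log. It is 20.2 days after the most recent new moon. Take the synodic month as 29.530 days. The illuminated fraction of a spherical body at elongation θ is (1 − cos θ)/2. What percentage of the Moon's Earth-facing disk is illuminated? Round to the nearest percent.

The Moon has covered 20.2/29.530 of its cycle, so θ ≈ 360° × 20.2/29.530 = 246.3°.
With cos θ = (-0.403), the lit fraction is (1 − (-0.403))/2 ≈ 0.701, so 70%.

70%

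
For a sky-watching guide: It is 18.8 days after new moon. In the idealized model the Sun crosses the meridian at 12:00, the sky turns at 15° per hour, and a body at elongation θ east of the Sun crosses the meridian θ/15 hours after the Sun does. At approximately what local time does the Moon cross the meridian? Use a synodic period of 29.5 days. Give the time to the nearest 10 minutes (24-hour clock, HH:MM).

03:20

The Moon has covered 18.8/29.5 of its cycle, so θ ≈ 360° × 18.8/29.5 = 229.4°.
At 15° of sky rotation per hour, 229.4° corresponds to a 15.29 h lag.
12:00 + 15.295 h ≈ 03:18 → 03:20 to the nearest ten minutes.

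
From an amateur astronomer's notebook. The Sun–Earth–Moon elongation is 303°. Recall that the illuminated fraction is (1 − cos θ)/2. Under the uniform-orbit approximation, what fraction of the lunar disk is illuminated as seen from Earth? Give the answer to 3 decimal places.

0.228

f = (1 − cos 303°)/2 = (1 − 0.545)/2 ≈ 0.228.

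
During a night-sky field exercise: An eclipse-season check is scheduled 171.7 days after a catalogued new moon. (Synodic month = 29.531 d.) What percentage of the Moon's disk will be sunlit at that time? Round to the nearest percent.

30%

Reduce mod P: 171.7 − 5×29.531 = 24.04 d into the current lunation.
Phase angle: θ = 360°·(24.04 d)/(29.531 d) = 293.1°.
Illuminated fraction = (1 − cos 293.1°)/2 = (1 − 0.393)/2 ≈ 0.304, so 30%.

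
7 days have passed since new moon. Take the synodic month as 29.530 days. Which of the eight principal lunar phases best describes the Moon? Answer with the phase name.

θ ≈ 360° × 7/29.530 = 85°, which falls in the first quarter sector.

first quarter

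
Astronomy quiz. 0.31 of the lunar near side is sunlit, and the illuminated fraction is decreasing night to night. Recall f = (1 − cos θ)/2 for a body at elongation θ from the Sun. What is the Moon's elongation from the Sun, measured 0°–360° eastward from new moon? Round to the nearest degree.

Invert f = (1 − cos θ)/2 to get cos θ = 1 − 2(0.31) = 0.380, hence θ₀ = arccos 0.380 = 67.7°.
Since the Moon is past full (waning), take the reflex angle: θ = 360° − 67.7° = 292.3°.

292°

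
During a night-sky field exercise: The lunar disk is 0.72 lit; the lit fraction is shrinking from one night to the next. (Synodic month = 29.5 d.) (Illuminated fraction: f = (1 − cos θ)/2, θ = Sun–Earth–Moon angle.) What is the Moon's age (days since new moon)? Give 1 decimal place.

From f = (1 − cos θ)/2: cos θ = 1 − 2×0.72 = -0.440; arccos → 116.1°.
A waning Moon lies in 180°–360°, so θ = 360° − 116.1° = 243.9°.
That fraction of the synodic month is 243.9/360 × 29.5 d ≈ 19.99 d.

20.0 days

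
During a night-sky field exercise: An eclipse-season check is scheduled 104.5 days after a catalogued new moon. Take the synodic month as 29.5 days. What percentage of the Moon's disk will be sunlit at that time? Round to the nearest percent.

104.5 d spans 3 complete synodic months (3 × 29.5 = 88.50 d) plus 16.00 d.
Phase angle: θ = 360°·(16.00 d)/(29.5 d) = 195.3°.
With cos θ = (-0.965), the lit fraction is (1 − (-0.965))/2 ≈ 0.982, so 98%.

98%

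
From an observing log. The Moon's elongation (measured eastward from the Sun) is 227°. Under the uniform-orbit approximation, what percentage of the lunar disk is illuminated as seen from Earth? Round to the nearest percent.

cos 227° = (-0.682), so f = (1 − (-0.682))/2 = 0.841, i.e. 84%.

84%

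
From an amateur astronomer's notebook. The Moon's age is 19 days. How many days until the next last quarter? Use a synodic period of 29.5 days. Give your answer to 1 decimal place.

Last quarter is 0.75 of the way through the cycle: age 0.75 × 29.5 = 22.125 d.
That is 22.125 − 19 = 3.125 days ahead.

3.1 days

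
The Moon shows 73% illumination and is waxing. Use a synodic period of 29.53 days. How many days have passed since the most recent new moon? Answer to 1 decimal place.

Invert f = (1 − cos θ)/2 to get cos θ = 1 − 2(0.73) = -0.460, hence θ₀ = arccos -0.460 = 117.4°.
The Moon is waxing (0°–180°), so θ = 117.4° directly.
That fraction of the synodic month is 117.4/360 × 29.53 d ≈ 9.63 d.

9.6 days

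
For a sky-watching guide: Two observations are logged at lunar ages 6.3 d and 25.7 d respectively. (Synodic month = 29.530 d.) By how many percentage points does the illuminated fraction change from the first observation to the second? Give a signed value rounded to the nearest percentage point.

-23 percentage points

θ₁ = 360° × 6.3/29.530 = 76.8°, f₁ = (1 − cos θ₁)/2 = 0.386.
θ₂ = 360° × 25.7/29.530 = 313.3°, f₂ = (1 − cos θ₂)/2 = 0.157.
Change = f₂ − f₁ = -0.229 → -23 percentage points.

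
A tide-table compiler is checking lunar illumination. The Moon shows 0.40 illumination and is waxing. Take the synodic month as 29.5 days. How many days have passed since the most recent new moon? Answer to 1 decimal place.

6.4 days

cos θ = 1 − 2f = 0.200, giving a principal value of 78.5°.
Before full moon the principal value applies: θ = 78.5°.
That fraction of the synodic month is 78.5/360 × 29.5 d ≈ 6.43 d.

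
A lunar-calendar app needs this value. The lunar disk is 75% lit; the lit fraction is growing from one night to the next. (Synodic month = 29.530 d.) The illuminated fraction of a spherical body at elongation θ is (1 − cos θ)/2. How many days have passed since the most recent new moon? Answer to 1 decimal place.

From f = (1 − cos θ)/2: cos θ = 1 − 2×0.75 = -0.500; arccos → 120.0°.
Before full moon the principal value applies: θ = 120.0°.
At 360°/29.530 d per day, 120.0° corresponds to 9.84 days.

9.8 days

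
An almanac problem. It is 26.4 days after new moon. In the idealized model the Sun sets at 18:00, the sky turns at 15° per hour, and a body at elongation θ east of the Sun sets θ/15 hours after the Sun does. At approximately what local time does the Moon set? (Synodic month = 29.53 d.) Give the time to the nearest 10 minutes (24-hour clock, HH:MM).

The Moon has covered 26.4/29.53 of its cycle, so θ ≈ 360° × 26.4/29.53 = 321.8°.
At 15° of sky rotation per hour, 321.8° corresponds to a 21.46 h lag.
18:00 + 21.456 h ≈ 15:27 → 15:30 to the nearest ten minutes.

15:30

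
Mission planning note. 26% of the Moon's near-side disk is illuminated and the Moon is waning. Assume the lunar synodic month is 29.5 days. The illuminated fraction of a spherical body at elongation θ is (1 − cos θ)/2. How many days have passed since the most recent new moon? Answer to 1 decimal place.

24.5 days

From f = (1 − cos θ)/2: cos θ = 1 − 2×0.26 = 0.480; arccos → 61.3°.
Since the Moon is past full (waning), take the reflex angle: θ = 360° − 61.3° = 298.7°.
That fraction of the synodic month is 298.7/360 × 29.5 d ≈ 24.48 d.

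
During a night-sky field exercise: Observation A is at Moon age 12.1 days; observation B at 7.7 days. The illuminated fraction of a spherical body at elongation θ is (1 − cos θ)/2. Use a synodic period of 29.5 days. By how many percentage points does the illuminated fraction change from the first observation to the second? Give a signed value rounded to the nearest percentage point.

θ₁ = 360° × 12.1/29.5 = 147.7°, f₁ = (1 − cos θ₁)/2 = 0.922.
θ₂ = 360° × 7.7/29.5 = 94.0°, f₂ = (1 − cos θ₂)/2 = 0.535.
Change = f₂ − f₁ = -0.388 → -39 percentage points.

-39 percentage points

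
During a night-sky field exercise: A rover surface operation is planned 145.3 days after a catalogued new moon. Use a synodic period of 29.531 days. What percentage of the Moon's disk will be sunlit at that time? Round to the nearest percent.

145.3/29.531 = 4.920 lunations, so 4 complete cycles and 27.18 d into the next.
Phase angle: θ = 360°·(27.18 d)/(29.531 d) = 331.3°.
With cos θ = 0.877, the lit fraction is (1 − 0.877)/2 ≈ 0.061, so 6%.

6%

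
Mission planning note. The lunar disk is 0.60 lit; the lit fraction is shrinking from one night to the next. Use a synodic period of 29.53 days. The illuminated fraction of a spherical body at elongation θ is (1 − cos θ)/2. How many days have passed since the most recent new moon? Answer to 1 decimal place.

21.2 days

From f = (1 − cos θ)/2: cos θ = 1 − 2×0.60 = -0.200; arccos → 101.5°.
Since the Moon is past full (waning), take the reflex angle: θ = 360° − 101.5° = 258.5°.
That fraction of the synodic month is 258.5/360 × 29.53 d ≈ 21.20 d.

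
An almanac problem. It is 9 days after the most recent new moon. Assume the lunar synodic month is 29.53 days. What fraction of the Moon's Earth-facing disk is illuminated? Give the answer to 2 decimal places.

0.67

The Moon has covered 9/29.53 of its cycle, so θ ≈ 360° × 9/29.53 = 109.7°.
With cos θ = (-0.337), the lit fraction is (1 − (-0.337))/2 ≈ 0.669.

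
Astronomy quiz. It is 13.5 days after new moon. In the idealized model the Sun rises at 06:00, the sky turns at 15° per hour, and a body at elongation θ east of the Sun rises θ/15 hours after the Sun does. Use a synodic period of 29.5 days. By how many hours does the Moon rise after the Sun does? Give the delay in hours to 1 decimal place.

11.0 h

Phase angle: θ = 360°·(13.5 d)/(29.5 d) = 164.7°.
The Moon trails the Sun by θ/15 = 164.7/15 ≈ 10.98 hours.
So the Moon rises 10.98 h after the Sun.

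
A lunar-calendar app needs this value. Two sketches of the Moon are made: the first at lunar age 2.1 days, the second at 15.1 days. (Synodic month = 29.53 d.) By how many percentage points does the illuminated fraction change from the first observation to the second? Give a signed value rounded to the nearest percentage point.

θ₁ = 360° × 2.1/29.53 = 25.6°, f₁ = (1 − cos θ₁)/2 = 0.049.
θ₂ = 360° × 15.1/29.53 = 184.1°, f₂ = (1 − cos θ₂)/2 = 0.999.
Change = f₂ − f₁ = +0.950 → +95 percentage points.

+95 pp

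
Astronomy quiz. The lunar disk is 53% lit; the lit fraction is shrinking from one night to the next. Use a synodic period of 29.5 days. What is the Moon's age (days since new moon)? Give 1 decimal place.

Invert f = (1 − cos θ)/2 to get cos θ = 1 − 2(0.53) = -0.060, hence θ₀ = arccos -0.060 = 93.4°.
Since the Moon is past full (waning), take the reflex angle: θ = 360° − 93.4° = 266.6°.
That fraction of the synodic month is 266.6/360 × 29.5 d ≈ 21.84 d.

21.8 days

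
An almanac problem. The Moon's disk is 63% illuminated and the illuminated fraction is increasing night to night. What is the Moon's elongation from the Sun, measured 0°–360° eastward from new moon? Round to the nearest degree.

cos θ = 1 − 2f = -0.260, giving a principal value of 105.1°.
Waxing ⇒ before full, so θ = 105.1°.

105°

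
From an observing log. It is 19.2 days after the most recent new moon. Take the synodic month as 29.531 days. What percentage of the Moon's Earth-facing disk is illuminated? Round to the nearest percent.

Phase angle: θ = 360°·(19.2 d)/(29.531 d) = 234.1°.
With cos θ = (-0.587), the lit fraction is (1 − (-0.587))/2 ≈ 0.793, so 79%.

79%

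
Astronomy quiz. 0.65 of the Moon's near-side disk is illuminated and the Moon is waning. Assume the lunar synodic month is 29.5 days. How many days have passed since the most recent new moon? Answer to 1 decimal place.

20.7 days

Invert f = (1 − cos θ)/2 to get cos θ = 1 − 2(0.65) = -0.300, hence θ₀ = arccos -0.300 = 107.5°.
Since the Moon is past full (waning), take the reflex angle: θ = 360° − 107.5° = 252.5°.
Age = 29.5 × 252.5°/360° ≈ 20.69 days.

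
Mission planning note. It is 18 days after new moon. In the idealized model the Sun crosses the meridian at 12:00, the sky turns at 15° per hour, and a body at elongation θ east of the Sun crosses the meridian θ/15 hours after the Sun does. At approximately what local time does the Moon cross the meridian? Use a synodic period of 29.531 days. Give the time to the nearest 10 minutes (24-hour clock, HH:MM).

Phase angle: θ = 360°·(18 d)/(29.531 d) = 219.4°.
At 15° of sky rotation per hour, 219.4° corresponds to a 14.63 h lag.
12:00 + 14.629 h ≈ 02:38 → 02:40 to the nearest ten minutes.

02:40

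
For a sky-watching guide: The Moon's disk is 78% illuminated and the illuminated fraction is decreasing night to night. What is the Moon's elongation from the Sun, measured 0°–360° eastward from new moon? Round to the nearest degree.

236°

cos θ = 1 − 2f = -0.560, giving a principal value of 124.1°.
Since the Moon is past full (waning), take the reflex angle: θ = 360° − 124.1° = 235.9°.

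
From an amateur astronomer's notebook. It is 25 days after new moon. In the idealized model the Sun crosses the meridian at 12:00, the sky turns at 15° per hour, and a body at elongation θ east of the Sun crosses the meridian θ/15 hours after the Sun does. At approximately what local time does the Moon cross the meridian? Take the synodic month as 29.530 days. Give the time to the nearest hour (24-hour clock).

The Moon has covered 25/29.530 of its cycle, so θ ≈ 360° × 25/29.530 = 304.8°.
Delay after the Sun = 304.8° / (15°/h) ≈ 20.32 h.
12:00 + 20.32 h ≈ 08:19 → 08:00 to the nearest hour.

08:00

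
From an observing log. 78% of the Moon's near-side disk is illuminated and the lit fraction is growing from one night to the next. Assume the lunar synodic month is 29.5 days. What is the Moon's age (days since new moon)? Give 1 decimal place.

Invert f = (1 − cos θ)/2 to get cos θ = 1 − 2(0.78) = -0.560, hence θ₀ = arccos -0.560 = 124.1°.
The Moon is waxing (0°–180°), so θ = 124.1° directly.
Age = 29.5 × 124.1°/360° ≈ 10.17 days.

10.2 days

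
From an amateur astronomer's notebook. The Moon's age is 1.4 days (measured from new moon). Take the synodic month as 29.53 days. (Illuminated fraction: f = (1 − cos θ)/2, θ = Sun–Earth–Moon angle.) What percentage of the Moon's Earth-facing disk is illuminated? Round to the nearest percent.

The Moon has covered 1.4/29.53 of its cycle, so θ ≈ 360° × 1.4/29.53 = 17.1°.
cos 17.1° = 0.956, so f = (1 − 0.956)/2 = 0.022, so 2%.

2%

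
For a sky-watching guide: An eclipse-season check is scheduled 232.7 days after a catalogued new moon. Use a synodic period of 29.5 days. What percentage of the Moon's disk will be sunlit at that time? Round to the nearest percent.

12%

232.7/29.5 = 7.888 lunations, so 7 complete cycles and 26.20 d into the next.
Elongation θ = 360° × 26.20/29.5 ≈ 319.7°.
With cos θ = 0.763, the lit fraction is (1 − 0.763)/2 ≈ 0.119, so 12%.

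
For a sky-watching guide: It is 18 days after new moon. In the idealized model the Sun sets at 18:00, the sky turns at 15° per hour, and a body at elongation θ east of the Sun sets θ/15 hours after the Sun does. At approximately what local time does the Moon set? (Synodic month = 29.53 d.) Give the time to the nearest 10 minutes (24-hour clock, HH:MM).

08:40

The Moon has covered 18/29.53 of its cycle, so θ ≈ 360° × 18/29.53 = 219.4°.
At 15° of sky rotation per hour, 219.4° corresponds to a 14.63 h lag.
18:00 + 14.629 h ≈ 08:38 → 08:40 to the nearest ten minutes.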